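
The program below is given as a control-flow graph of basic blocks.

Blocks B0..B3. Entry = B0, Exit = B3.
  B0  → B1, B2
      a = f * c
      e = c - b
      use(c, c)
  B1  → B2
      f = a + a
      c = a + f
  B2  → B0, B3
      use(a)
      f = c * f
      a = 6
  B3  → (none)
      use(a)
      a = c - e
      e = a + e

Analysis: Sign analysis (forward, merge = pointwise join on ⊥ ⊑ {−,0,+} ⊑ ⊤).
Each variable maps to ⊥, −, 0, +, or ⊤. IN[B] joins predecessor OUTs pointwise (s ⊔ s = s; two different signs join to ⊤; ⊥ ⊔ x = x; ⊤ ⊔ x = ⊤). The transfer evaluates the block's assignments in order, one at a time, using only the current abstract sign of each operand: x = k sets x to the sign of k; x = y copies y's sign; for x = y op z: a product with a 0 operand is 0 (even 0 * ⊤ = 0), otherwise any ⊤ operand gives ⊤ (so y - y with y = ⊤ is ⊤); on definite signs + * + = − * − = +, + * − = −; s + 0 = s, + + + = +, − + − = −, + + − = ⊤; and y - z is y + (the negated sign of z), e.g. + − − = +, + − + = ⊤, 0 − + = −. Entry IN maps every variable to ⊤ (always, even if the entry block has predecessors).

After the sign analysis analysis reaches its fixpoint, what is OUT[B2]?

Fixpoint table:
  B0:   IN=(all ⊤)   OUT=(all ⊤)
  B1:   IN=(all ⊤)   OUT=(all ⊤)
  B2:   IN=(all ⊤)   OUT={a:+; rest ⊤}
  B3:   IN={a:+; rest ⊤}   OUT=(all ⊤)

Merge at B2: IN[B2] = OUT[B0] ⊔ OUT[B1] = {a: ⊤, b: ⊤, c: ⊤, d: ⊤, e: ⊤, f: ⊤}
Applying B2's transfer function to that IN value gives OUT[B2] (row B2 above).

Answer: {a: +, b: ⊤, c: ⊤, d: ⊤, e: ⊤, f: ⊤}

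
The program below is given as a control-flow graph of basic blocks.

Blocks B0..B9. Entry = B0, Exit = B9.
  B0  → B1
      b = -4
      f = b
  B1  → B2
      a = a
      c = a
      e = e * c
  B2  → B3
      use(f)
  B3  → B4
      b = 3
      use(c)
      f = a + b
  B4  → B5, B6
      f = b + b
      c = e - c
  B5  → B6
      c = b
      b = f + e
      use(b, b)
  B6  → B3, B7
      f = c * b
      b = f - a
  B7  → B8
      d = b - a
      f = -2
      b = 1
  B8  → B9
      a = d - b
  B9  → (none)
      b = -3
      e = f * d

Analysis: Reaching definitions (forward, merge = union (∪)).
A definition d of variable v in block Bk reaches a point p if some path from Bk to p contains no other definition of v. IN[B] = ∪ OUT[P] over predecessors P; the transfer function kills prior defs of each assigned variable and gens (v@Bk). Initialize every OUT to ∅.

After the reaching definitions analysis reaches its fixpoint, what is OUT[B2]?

Converged values:
  B0:  IN={}  OUT={b@B0, f@B0}
  B1:  IN={b@B0, f@B0}  OUT={a@B1, b@B0, c@B1, e@B1, f@B0}
  B2:  IN={a@B1, b@B0, c@B1, e@B1, f@B0}  OUT={a@B1, b@B0, c@B1, e@B1, f@B0}
  B3:  IN={a@B1, b@B0, b@B6, c@B1, c@B4, c@B5, e@B1, f@B0, f@B6}  OUT={a@B1, b@B3, c@B1, c@B4, c@B5, e@B1, f@B3}
  B4:  IN={a@B1, b@B3, c@B1, c@B4, c@B5, e@B1, f@B3}  OUT={a@B1, b@B3, c@B4, e@B1, f@B4}
  B5:  IN={a@B1, b@B3, c@B4, e@B1, f@B4}  OUT={a@B1, b@B5, c@B5, e@B1, f@B4}
  B6:  IN={a@B1, b@B3, b@B5, c@B4, c@B5, e@B1, f@B4}  OUT={a@B1, b@B6, c@B4, c@B5, e@B1, f@B6}
  B7:  IN={a@B1, b@B6, c@B4, c@B5, e@B1, f@B6}  OUT={a@B1, b@B7, c@B4, c@B5, d@B7, e@B1, f@B7}
  B8:  IN={a@B1, b@B7, c@B4, c@B5, d@B7, e@B1, f@B7}  OUT={a@B8, b@B7, c@B4, c@B5, d@B7, e@B1, f@B7}
  B9:  IN={a@B8, b@B7, c@B4, c@B5, d@B7, e@B1, f@B7}  OUT={a@B8, b@B9, c@B4, c@B5, d@B7, e@B9, f@B7}

Merge at B2: IN[B2] = OUT[B1] = {a@B1, b@B0, c@B1, e@B1, f@B0}
Applying B2's transfer function to that IN value gives OUT[B2] (row B2 above).

Answer: {a@B1, b@B0, c@B1, e@B1, f@B0}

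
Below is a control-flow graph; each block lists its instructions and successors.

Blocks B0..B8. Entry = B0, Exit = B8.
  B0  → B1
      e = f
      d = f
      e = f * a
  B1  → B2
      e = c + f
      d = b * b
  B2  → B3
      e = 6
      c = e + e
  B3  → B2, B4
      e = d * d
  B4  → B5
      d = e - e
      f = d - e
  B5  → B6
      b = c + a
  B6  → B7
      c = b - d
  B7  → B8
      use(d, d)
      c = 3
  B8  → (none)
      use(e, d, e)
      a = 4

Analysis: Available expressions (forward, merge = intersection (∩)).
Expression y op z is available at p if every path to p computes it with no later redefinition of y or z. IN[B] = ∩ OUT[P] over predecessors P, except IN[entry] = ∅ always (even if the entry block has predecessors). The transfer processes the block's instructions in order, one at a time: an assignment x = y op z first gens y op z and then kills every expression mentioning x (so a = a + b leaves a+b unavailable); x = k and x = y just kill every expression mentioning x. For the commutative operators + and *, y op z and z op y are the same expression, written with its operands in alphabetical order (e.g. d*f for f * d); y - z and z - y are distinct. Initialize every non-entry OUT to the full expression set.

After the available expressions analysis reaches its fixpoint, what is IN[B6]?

Answer: {a+c, d-e, e-e}

Derivation:
Fixpoint table:
  B0:   IN={}   OUT={a*f}
  B1:   IN={a*f}   OUT={a*f, b*b, c+f}
  B2:   IN={a*f, b*b}   OUT={a*f, b*b, e+e}
  B3:   IN={a*f, b*b, e+e}   OUT={a*f, b*b, d*d}
  B4:   IN={a*f, b*b, d*d}   OUT={b*b, d-e, e-e}
  B5:   IN={b*b, d-e, e-e}   OUT={a+c, d-e, e-e}
  B6:   IN={a+c, d-e, e-e}   OUT={b-d, d-e, e-e}
  B7:   IN={b-d, d-e, e-e}   OUT={b-d, d-e, e-e}
  B8:   IN={b-d, d-e, e-e}   OUT={b-d, d-e, e-e}

Merge at B6: IN[B6] = OUT[B5] = {a+c, d-e, e-e}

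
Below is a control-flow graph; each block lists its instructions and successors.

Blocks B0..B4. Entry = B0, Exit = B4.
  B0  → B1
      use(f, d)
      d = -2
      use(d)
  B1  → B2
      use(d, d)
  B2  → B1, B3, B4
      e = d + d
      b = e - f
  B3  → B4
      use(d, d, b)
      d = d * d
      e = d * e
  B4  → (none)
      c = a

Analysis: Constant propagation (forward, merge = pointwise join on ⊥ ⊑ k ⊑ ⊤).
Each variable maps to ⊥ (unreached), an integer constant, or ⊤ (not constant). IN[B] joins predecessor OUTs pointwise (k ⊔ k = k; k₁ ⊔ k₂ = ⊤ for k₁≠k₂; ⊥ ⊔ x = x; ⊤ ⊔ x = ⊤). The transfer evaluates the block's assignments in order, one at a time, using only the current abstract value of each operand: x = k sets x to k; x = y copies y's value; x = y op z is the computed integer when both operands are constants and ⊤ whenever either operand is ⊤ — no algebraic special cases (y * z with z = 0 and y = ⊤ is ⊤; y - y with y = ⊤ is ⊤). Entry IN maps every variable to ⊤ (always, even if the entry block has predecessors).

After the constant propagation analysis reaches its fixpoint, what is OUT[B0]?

Answer: {a: ⊤, b: ⊤, c: ⊤, d: -2, e: ⊤, f: ⊤}

Working:
Fixpoint table:
  B0:   IN=(all ⊤)   OUT={d:-2; rest ⊤}
  B1:   IN={d:-2; rest ⊤}   OUT={d:-2; rest ⊤}
  B2:   IN={d:-2; rest ⊤}   OUT={d:-2, e:-4; rest ⊤}
  B3:   IN={d:-2, e:-4; rest ⊤}   OUT={d:4, e:-16; rest ⊤}
  B4:   IN=(all ⊤)   OUT=(all ⊤)

B0 is the boundary node: IN[B0] = {a: ⊤, b: ⊤, c: ⊤, d: ⊤, e: ⊤, f: ⊤}
Applying B0's transfer function to that IN value gives OUT[B0] (row B0 above).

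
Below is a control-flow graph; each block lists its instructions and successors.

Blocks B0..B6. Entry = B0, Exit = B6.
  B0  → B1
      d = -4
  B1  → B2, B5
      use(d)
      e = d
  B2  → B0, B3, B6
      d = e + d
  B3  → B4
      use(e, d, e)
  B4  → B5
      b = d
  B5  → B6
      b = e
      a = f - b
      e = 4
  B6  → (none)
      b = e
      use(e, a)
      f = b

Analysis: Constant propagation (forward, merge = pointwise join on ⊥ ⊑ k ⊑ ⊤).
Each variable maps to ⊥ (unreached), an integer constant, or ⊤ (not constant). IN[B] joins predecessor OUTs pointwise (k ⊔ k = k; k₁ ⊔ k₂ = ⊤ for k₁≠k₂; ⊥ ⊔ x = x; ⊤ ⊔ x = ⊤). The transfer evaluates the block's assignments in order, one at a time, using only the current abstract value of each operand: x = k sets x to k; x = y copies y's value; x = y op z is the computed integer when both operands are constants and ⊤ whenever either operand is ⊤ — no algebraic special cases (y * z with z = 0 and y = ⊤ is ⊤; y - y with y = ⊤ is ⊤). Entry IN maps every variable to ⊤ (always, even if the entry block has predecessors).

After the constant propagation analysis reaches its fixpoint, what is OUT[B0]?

Answer: {a: ⊤, b: ⊤, c: ⊤, d: -4, e: ⊤, f: ⊤}

Derivation:
Converged values:
  B0: | IN=(all ⊤) | OUT={d:-4; rest ⊤}
  B1: | IN={d:-4; rest ⊤} | OUT={d:-4, e:-4; rest ⊤}
  B2: | IN={d:-4, e:-4; rest ⊤} | OUT={d:-8, e:-4; rest ⊤}
  B3: | IN={d:-8, e:-4; rest ⊤} | OUT={d:-8, e:-4; rest ⊤}
  B4: | IN={d:-8, e:-4; rest ⊤} | OUT={b:-8, d:-8, e:-4; rest ⊤}
  B5: | IN={e:-4; rest ⊤} | OUT={b:-4, e:4; rest ⊤}
  B6: | IN=(all ⊤) | OUT=(all ⊤)

Merge at B0 (entry node, so the boundary value (all ⊤) is joined with the incoming edge(s)): IN[B0] = (all ⊤) ⊔ OUT[B2] = {a: ⊤, b: ⊤, c: ⊤, d: ⊤, e: ⊤, f: ⊤}
Applying B0's transfer function to that IN value gives OUT[B0] (row B0 above).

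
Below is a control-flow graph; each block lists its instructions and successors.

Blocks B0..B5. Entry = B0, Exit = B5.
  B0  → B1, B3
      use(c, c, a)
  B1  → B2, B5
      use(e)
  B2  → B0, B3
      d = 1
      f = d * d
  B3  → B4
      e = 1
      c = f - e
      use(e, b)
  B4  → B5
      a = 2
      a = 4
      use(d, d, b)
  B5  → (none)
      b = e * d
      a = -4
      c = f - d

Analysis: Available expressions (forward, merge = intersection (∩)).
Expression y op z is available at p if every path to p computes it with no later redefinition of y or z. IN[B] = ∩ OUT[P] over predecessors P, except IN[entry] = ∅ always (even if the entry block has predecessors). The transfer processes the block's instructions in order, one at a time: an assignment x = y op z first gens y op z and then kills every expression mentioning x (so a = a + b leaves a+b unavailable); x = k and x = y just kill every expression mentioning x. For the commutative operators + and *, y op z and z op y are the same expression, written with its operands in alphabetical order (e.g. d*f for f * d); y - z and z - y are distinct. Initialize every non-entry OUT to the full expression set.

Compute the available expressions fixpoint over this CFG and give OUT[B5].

Answer: {d*e, f-d}

Trace:
Fixpoint table:
  B0: | IN={} | OUT={}
  B1: | IN={} | OUT={}
  B2: | IN={} | OUT={d*d}
  B3: | IN={} | OUT={f-e}
  B4: | IN={f-e} | OUT={f-e}
  B5: | IN={} | OUT={d*e, f-d}

Merge at B5: IN[B5] = OUT[B1] ∩ OUT[B4] = {}
Applying B5's transfer function to that IN value gives OUT[B5] (row B5 above).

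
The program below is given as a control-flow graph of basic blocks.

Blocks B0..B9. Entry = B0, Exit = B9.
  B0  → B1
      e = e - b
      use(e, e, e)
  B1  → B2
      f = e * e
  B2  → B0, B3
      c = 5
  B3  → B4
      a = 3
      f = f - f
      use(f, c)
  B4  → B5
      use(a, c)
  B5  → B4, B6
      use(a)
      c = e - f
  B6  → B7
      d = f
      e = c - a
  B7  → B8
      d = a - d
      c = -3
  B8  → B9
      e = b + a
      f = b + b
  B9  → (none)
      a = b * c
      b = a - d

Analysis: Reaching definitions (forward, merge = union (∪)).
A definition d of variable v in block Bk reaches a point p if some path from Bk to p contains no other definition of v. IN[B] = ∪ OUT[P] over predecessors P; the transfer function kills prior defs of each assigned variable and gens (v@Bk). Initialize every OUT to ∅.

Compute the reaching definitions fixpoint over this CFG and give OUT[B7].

Answer: {a@B3, c@B7, d@B7, e@B6, f@B3}

Trace:
Per-block solution:
  B0:  IN={c@B2, e@B0, f@B1}  OUT={c@B2, e@B0, f@B1}
  B1:  IN={c@B2, e@B0, f@B1}  OUT={c@B2, e@B0, f@B1}
  B2:  IN={c@B2, e@B0, f@B1}  OUT={c@B2, e@B0, f@B1}
  B3:  IN={c@B2, e@B0, f@B1}  OUT={a@B3, c@B2, e@B0, f@B3}
  B4:  IN={a@B3, c@B2, c@B5, e@B0, f@B3}  OUT={a@B3, c@B2, c@B5, e@B0, f@B3}
  B5:  IN={a@B3, c@B2, c@B5, e@B0, f@B3}  OUT={a@B3, c@B5, e@B0, f@B3}
  B6:  IN={a@B3, c@B5, e@B0, f@B3}  OUT={a@B3, c@B5, d@B6, e@B6, f@B3}
  B7:  IN={a@B3, c@B5, d@B6, e@B6, f@B3}  OUT={a@B3, c@B7, d@B7, e@B6, f@B3}
  B8:  IN={a@B3, c@B7, d@B7, e@B6, f@B3}  OUT={a@B3, c@B7, d@B7, e@B8, f@B8}
  B9:  IN={a@B3, c@B7, d@B7, e@B8, f@B8}  OUT={a@B9, b@B9, c@B7, d@B7, e@B8, f@B8}

Merge at B7: IN[B7] = OUT[B6] = {a@B3, c@B5, d@B6, e@B6, f@B3}
Applying B7's transfer function to that IN value gives OUT[B7] (row B7 above).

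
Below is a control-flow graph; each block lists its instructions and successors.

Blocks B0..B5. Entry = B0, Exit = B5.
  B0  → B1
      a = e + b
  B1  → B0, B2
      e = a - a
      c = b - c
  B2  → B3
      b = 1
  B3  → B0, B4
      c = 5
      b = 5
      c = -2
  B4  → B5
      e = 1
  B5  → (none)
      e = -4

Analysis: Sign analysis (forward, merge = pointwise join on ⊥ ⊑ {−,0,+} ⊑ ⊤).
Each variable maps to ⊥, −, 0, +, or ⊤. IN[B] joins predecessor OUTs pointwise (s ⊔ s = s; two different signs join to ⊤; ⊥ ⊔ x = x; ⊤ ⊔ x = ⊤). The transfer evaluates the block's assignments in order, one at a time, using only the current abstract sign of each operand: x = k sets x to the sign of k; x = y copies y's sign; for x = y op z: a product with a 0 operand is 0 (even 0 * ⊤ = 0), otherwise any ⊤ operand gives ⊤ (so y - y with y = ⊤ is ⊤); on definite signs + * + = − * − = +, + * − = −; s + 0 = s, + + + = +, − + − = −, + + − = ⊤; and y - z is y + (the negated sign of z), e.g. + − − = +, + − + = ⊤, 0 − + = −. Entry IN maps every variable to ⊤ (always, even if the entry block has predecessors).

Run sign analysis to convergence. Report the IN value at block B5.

Answer: {a: ⊤, b: +, c: -, d: ⊤, e: +, f: ⊤}

Trace:
Fixpoint table:
  B0: | IN=(all ⊤) | OUT=(all ⊤)
  B1: | IN=(all ⊤) | OUT=(all ⊤)
  B2: | IN=(all ⊤) | OUT={b:+; rest ⊤}
  B3: | IN={b:+; rest ⊤} | OUT={b:+, c:-; rest ⊤}
  B4: | IN={b:+, c:-; rest ⊤} | OUT={b:+, c:-, e:+; rest ⊤}
  B5: | IN={b:+, c:-, e:+; rest ⊤} | OUT={b:+, c:-, e:-; rest ⊤}

Merge at B5: IN[B5] = OUT[B4] = {a: ⊤, b: +, c: -, d: ⊤, e: +, f: ⊤}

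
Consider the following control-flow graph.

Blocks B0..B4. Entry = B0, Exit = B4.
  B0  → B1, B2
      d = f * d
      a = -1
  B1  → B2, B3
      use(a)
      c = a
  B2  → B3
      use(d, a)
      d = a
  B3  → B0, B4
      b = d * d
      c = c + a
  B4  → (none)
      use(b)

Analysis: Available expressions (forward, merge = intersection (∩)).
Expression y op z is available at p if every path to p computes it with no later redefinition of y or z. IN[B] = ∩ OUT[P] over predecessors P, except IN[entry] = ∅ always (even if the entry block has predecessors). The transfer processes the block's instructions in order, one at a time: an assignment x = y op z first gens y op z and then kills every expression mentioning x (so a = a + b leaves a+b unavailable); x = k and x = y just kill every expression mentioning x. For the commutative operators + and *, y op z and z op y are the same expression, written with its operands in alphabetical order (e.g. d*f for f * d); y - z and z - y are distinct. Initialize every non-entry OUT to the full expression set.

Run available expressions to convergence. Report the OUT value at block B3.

Fixpoint table:
  B0:  IN={}  OUT={}
  B1:  IN={}  OUT={}
  B2:  IN={}  OUT={}
  B3:  IN={}  OUT={d*d}
  B4:  IN={d*d}  OUT={d*d}

Merge at B3: IN[B3] = OUT[B1] ∩ OUT[B2] = {}
Applying B3's transfer function to that IN value gives OUT[B3] (row B3 above).

Answer: {d*d}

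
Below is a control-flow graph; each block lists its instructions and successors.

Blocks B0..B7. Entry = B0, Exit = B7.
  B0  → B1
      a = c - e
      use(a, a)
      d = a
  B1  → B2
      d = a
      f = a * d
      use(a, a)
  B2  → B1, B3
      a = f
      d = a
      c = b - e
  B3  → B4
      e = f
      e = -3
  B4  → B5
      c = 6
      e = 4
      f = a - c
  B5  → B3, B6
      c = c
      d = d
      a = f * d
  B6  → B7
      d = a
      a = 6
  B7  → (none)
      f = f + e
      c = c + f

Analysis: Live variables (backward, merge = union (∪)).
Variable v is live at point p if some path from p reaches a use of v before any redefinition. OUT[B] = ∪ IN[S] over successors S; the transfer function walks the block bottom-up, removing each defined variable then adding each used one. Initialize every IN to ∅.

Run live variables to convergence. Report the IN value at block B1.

Answer: {a, b, e}

Working:
Converged values:
  B0:  IN={b, c, e}  OUT={a, b, e}
  B1:  IN={a, b, e}  OUT={b, e, f}
  B2:  IN={b, e, f}  OUT={a, b, d, e, f}
  B3:  IN={a, d, f}  OUT={a, d}
  B4:  IN={a, d}  OUT={c, d, e, f}
  B5:  IN={c, d, e, f}  OUT={a, c, d, e, f}
  B6:  IN={a, c, e, f}  OUT={c, e, f}
  B7:  IN={c, e, f}  OUT={}

Merge at B1: OUT[B1] = IN[B2] = {b, e, f}
Applying B1's transfer function to that OUT value gives IN[B1] (row B1 above).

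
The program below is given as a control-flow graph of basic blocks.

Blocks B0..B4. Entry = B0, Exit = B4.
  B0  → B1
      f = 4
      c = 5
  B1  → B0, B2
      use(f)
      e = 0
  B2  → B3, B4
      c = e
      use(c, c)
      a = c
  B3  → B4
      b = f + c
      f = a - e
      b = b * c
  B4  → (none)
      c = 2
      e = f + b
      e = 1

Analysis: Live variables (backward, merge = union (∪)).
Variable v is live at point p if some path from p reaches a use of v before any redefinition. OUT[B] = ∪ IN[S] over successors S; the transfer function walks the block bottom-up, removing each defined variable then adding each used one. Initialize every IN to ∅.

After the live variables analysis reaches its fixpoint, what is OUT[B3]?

Converged values:
  B0: | IN={b} | OUT={b, f}
  B1: | IN={b, f} | OUT={b, e, f}
  B2: | IN={b, e, f} | OUT={a, b, c, e, f}
  B3: | IN={a, c, e, f} | OUT={b, f}
  B4: | IN={b, f} | OUT={}

Merge at B3: OUT[B3] = IN[B4] = {b, f}

Answer: {b, f}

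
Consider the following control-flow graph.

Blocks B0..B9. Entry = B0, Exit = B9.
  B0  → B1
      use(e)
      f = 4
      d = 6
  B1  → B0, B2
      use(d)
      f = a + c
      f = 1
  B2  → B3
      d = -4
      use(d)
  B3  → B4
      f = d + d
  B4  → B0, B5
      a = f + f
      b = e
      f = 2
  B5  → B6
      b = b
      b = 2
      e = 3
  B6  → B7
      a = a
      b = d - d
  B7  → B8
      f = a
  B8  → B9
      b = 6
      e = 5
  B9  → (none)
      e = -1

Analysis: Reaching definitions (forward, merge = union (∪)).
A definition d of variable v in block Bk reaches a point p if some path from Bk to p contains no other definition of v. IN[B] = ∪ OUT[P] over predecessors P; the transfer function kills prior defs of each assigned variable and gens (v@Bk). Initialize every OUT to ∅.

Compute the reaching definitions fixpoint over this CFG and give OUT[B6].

Converged values:
  B0:   IN={a@B4, b@B4, d@B0, d@B2, f@B1, f@B4}   OUT={a@B4, b@B4, d@B0, f@B0}
  B1:   IN={a@B4, b@B4, d@B0, f@B0}   OUT={a@B4, b@B4, d@B0, f@B1}
  B2:   IN={a@B4, b@B4, d@B0, f@B1}   OUT={a@B4, b@B4, d@B2, f@B1}
  B3:   IN={a@B4, b@B4, d@B2, f@B1}   OUT={a@B4, b@B4, d@B2, f@B3}
  B4:   IN={a@B4, b@B4, d@B2, f@B3}   OUT={a@B4, b@B4, d@B2, f@B4}
  B5:   IN={a@B4, b@B4, d@B2, f@B4}   OUT={a@B4, b@B5, d@B2, e@B5, f@B4}
  B6:   IN={a@B4, b@B5, d@B2, e@B5, f@B4}   OUT={a@B6, b@B6, d@B2, e@B5, f@B4}
  B7:   IN={a@B6, b@B6, d@B2, e@B5, f@B4}   OUT={a@B6, b@B6, d@B2, e@B5, f@B7}
  B8:   IN={a@B6, b@B6, d@B2, e@B5, f@B7}   OUT={a@B6, b@B8, d@B2, e@B8, f@B7}
  B9:   IN={a@B6, b@B8, d@B2, e@B8, f@B7}   OUT={a@B6, b@B8, d@B2, e@B9, f@B7}

Merge at B6: IN[B6] = OUT[B5] = {a@B4, b@B5, d@B2, e@B5, f@B4}
Applying B6's transfer function to that IN value gives OUT[B6] (row B6 above).

Answer: {a@B6, b@B6, d@B2, e@B5, f@B4}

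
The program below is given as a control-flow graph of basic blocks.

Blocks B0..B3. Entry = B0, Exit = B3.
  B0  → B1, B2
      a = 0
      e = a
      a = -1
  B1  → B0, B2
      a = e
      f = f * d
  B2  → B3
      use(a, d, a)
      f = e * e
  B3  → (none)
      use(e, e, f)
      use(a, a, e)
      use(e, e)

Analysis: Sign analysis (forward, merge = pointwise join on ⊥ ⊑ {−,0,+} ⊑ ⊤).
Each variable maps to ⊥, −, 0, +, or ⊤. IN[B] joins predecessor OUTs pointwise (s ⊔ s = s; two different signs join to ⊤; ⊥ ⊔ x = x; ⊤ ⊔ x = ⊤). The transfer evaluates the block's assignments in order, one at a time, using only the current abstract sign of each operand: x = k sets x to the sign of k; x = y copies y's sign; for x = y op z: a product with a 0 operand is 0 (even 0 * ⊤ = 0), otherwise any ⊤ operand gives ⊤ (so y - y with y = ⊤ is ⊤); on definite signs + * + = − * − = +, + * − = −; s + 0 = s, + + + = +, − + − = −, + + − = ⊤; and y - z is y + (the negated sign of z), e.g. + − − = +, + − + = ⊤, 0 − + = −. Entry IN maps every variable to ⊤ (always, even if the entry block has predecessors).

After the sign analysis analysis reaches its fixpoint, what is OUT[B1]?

Fixpoint table:
  B0: | IN=(all ⊤) | OUT={a:-, e:0; rest ⊤}
  B1: | IN={a:-, e:0; rest ⊤} | OUT={a:0, e:0; rest ⊤}
  B2: | IN={e:0; rest ⊤} | OUT={e:0, f:0; rest ⊤}
  B3: | IN={e:0, f:0; rest ⊤} | OUT={e:0, f:0; rest ⊤}

Merge at B1: IN[B1] = OUT[B0] = {a: -, b: ⊤, c: ⊤, d: ⊤, e: 0, f: ⊤}
Applying B1's transfer function to that IN value gives OUT[B1] (row B1 above).

Answer: {a: 0, b: ⊤, c: ⊤, d: ⊤, e: 0, f: ⊤}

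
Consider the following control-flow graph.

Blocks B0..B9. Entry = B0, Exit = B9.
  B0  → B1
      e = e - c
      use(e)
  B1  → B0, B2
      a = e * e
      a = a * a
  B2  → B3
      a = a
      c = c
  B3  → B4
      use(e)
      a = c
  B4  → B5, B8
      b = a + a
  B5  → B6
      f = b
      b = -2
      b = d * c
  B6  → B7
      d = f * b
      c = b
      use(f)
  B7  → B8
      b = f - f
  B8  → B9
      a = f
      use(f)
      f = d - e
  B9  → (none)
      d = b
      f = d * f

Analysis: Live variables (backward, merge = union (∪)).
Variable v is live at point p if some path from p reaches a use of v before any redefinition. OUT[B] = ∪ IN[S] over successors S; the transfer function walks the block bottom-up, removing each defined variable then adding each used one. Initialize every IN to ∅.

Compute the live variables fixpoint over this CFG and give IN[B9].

Answer: {b, f}

Working:
Per-block solution:
  B0: | IN={c, d, e, f} | OUT={c, d, e, f}
  B1: | IN={c, d, e, f} | OUT={a, c, d, e, f}
  B2: | IN={a, c, d, e, f} | OUT={c, d, e, f}
  B3: | IN={c, d, e, f} | OUT={a, c, d, e, f}
  B4: | IN={a, c, d, e, f} | OUT={b, c, d, e, f}
  B5: | IN={b, c, d, e} | OUT={b, e, f}
  B6: | IN={b, e, f} | OUT={d, e, f}
  B7: | IN={d, e, f} | OUT={b, d, e, f}
  B8: | IN={b, d, e, f} | OUT={b, f}
  B9: | IN={b, f} | OUT={}

B9 is the boundary node: OUT[B9] = {}
Applying B9's transfer function to that OUT value gives IN[B9] (row B9 above).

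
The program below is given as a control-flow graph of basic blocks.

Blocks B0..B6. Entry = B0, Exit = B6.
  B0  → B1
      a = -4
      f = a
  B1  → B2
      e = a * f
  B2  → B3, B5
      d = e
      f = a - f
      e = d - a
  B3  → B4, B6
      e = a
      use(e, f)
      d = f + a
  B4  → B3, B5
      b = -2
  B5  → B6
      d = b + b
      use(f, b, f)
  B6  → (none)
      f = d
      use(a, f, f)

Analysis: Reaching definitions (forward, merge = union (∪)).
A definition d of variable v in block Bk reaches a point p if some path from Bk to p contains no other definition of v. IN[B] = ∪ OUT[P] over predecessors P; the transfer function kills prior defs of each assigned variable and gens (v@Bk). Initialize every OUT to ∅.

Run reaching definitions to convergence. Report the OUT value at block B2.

Answer: {a@B0, d@B2, e@B2, f@B2}

Trace:
Converged values:
  B0:   IN={}   OUT={a@B0, f@B0}
  B1:   IN={a@B0, f@B0}   OUT={a@B0, e@B1, f@B0}
  B2:   IN={a@B0, e@B1, f@B0}   OUT={a@B0, d@B2, e@B2, f@B2}
  B3:   IN={a@B0, b@B4, d@B2, d@B3, e@B2, e@B3, f@B2}   OUT={a@B0, b@B4, d@B3, e@B3, f@B2}
  B4:   IN={a@B0, b@B4, d@B3, e@B3, f@B2}   OUT={a@B0, b@B4, d@B3, e@B3, f@B2}
  B5:   IN={a@B0, b@B4, d@B2, d@B3, e@B2, e@B3, f@B2}   OUT={a@B0, b@B4, d@B5, e@B2, e@B3, f@B2}
  B6:   IN={a@B0, b@B4, d@B3, d@B5, e@B2, e@B3, f@B2}   OUT={a@B0, b@B4, d@B3, d@B5, e@B2, e@B3, f@B6}

Merge at B2: IN[B2] = OUT[B1] = {a@B0, e@B1, f@B0}
Applying B2's transfer function to that IN value gives OUT[B2] (row B2 above).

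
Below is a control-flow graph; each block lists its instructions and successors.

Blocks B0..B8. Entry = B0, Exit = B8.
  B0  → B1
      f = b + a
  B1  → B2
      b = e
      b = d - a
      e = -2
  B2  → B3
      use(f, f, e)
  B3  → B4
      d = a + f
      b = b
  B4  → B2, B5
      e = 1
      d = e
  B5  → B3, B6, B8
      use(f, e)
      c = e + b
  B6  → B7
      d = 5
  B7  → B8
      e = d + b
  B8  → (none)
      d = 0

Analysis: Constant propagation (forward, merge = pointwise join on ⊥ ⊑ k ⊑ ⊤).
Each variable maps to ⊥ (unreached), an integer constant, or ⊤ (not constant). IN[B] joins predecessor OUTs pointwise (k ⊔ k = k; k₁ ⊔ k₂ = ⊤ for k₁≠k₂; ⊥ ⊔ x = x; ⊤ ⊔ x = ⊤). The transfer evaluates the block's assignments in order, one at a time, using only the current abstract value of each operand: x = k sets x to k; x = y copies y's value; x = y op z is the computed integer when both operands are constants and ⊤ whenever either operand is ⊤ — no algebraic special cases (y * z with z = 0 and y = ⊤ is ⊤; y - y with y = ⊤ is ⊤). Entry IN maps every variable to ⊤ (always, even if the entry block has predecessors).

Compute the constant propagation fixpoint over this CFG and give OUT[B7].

Converged values:
  B0:   IN=(all ⊤)   OUT=(all ⊤)
  B1:   IN=(all ⊤)   OUT={e:-2; rest ⊤}
  B2:   IN=(all ⊤)   OUT=(all ⊤)
  B3:   IN=(all ⊤)   OUT=(all ⊤)
  B4:   IN=(all ⊤)   OUT={d:1, e:1; rest ⊤}
  B5:   IN={d:1, e:1; rest ⊤}   OUT={d:1, e:1; rest ⊤}
  B6:   IN={d:1, e:1; rest ⊤}   OUT={d:5, e:1; rest ⊤}
  B7:   IN={d:5, e:1; rest ⊤}   OUT={d:5; rest ⊤}
  B8:   IN=(all ⊤)   OUT={d:0; rest ⊤}

Merge at B7: IN[B7] = OUT[B6] = {a: ⊤, b: ⊤, c: ⊤, d: 5, e: 1, f: ⊤}
Applying B7's transfer function to that IN value gives OUT[B7] (row B7 above).

Answer: {a: ⊤, b: ⊤, c: ⊤, d: 5, e: ⊤, f: ⊤}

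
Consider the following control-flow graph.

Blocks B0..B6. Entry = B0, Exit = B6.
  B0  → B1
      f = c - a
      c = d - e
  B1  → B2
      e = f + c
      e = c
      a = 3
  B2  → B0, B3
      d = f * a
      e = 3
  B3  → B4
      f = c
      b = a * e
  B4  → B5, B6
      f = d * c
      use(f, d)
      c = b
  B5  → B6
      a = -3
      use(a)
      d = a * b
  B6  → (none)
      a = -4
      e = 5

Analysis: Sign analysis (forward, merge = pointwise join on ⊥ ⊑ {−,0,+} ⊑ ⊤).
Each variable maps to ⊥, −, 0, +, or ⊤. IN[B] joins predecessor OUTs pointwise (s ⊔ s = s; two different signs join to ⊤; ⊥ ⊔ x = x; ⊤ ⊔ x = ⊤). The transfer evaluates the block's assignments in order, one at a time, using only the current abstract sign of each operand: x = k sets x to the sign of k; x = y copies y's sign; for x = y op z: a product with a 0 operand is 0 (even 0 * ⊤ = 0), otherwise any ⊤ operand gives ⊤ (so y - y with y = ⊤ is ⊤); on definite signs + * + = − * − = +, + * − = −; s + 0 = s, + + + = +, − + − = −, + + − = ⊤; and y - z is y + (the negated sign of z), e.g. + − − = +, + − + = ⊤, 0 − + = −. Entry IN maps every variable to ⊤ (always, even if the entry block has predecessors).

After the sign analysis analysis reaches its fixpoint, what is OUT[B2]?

Per-block solution:
  B0: | IN=(all ⊤) | OUT=(all ⊤)
  B1: | IN=(all ⊤) | OUT={a:+; rest ⊤}
  B2: | IN={a:+; rest ⊤} | OUT={a:+, e:+; rest ⊤}
  B3: | IN={a:+, e:+; rest ⊤} | OUT={a:+, b:+, e:+; rest ⊤}
  B4: | IN={a:+, b:+, e:+; rest ⊤} | OUT={a:+, b:+, c:+, e:+; rest ⊤}
  B5: | IN={a:+, b:+, c:+, e:+; rest ⊤} | OUT={a:-, b:+, c:+, d:-, e:+; rest ⊤}
  B6: | IN={b:+, c:+, e:+; rest ⊤} | OUT={a:-, b:+, c:+, e:+; rest ⊤}

Merge at B2: IN[B2] = OUT[B1] = {a: +, b: ⊤, c: ⊤, d: ⊤, e: ⊤, f: ⊤}
Applying B2's transfer function to that IN value gives OUT[B2] (row B2 above).

Answer: {a: +, b: ⊤, c: ⊤, d: ⊤, e: +, f: ⊤}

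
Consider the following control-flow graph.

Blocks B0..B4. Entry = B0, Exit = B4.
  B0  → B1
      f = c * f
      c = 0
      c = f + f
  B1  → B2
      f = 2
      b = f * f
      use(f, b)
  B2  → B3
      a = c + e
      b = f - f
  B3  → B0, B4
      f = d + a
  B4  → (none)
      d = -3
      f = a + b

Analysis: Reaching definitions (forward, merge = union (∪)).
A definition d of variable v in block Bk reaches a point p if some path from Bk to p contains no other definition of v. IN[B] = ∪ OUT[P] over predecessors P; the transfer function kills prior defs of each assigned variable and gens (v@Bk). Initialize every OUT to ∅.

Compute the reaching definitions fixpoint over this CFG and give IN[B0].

Answer: {a@B2, b@B2, c@B0, f@B3}

Working:
Fixpoint table:
  B0:   IN={a@B2, b@B2, c@B0, f@B3}   OUT={a@B2, b@B2, c@B0, f@B0}
  B1:   IN={a@B2, b@B2, c@B0, f@B0}   OUT={a@B2, b@B1, c@B0, f@B1}
  B2:   IN={a@B2, b@B1, c@B0, f@B1}   OUT={a@B2, b@B2, c@B0, f@B1}
  B3:   IN={a@B2, b@B2, c@B0, f@B1}   OUT={a@B2, b@B2, c@B0, f@B3}
  B4:   IN={a@B2, b@B2, c@B0, f@B3}   OUT={a@B2, b@B2, c@B0, d@B4, f@B4}

Merge at B0 (entry node, so the boundary value {} is joined with the incoming edge(s)): IN[B0] = {} ⊔ OUT[B3] = {a@B2, b@B2, c@B0, f@B3}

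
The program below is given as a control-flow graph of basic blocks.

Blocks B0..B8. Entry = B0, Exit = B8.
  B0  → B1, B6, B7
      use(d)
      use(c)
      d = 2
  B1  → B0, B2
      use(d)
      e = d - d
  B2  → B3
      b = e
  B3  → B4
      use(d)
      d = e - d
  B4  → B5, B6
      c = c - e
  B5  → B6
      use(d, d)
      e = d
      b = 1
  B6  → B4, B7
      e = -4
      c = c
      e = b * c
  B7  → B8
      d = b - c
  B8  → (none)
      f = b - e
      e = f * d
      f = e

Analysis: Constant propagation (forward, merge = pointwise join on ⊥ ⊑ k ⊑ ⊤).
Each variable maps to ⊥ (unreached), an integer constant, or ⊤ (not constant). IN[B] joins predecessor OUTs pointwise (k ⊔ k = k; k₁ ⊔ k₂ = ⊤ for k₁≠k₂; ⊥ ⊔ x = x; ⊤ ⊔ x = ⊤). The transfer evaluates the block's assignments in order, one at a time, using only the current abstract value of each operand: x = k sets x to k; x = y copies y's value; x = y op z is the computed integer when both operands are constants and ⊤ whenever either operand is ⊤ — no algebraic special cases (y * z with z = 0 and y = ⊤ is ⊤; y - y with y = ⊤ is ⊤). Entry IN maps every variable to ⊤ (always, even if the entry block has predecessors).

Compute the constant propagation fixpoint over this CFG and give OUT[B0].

Answer: {a: ⊤, b: ⊤, c: ⊤, d: 2, e: ⊤, f: ⊤}

Derivation:
Fixpoint table:
  B0:   IN=(all ⊤)   OUT={d:2; rest ⊤}
  B1:   IN={d:2; rest ⊤}   OUT={d:2, e:0; rest ⊤}
  B2:   IN={d:2, e:0; rest ⊤}   OUT={b:0, d:2, e:0; rest ⊤}
  B3:   IN={b:0, d:2, e:0; rest ⊤}   OUT={b:0, d:-2, e:0; rest ⊤}
  B4:   IN=(all ⊤)   OUT=(all ⊤)
  B5:   IN=(all ⊤)   OUT={b:1; rest ⊤}
  B6:   IN=(all ⊤)   OUT=(all ⊤)
  B7:   IN=(all ⊤)   OUT=(all ⊤)
  B8:   IN=(all ⊤)   OUT=(all ⊤)

Merge at B0 (entry node, so the boundary value (all ⊤) is joined with the incoming edge(s)): IN[B0] = (all ⊤) ⊔ OUT[B1] = {a: ⊤, b: ⊤, c: ⊤, d: ⊤, e: ⊤, f: ⊤}
Applying B0's transfer function to that IN value gives OUT[B0] (row B0 above).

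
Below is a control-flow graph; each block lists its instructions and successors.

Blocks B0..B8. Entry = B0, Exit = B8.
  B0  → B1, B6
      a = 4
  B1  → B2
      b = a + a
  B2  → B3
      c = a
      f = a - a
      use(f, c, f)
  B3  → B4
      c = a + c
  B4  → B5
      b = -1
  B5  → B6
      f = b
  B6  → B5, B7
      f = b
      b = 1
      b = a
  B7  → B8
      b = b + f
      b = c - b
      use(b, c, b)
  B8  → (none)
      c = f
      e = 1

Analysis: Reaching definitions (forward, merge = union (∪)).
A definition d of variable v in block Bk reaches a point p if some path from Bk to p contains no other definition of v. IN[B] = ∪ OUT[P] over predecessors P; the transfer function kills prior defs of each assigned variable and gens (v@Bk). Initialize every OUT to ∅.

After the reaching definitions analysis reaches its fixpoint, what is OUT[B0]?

Per-block solution:
  B0: | IN={} | OUT={a@B0}
  B1: | IN={a@B0} | OUT={a@B0, b@B1}
  B2: | IN={a@B0, b@B1} | OUT={a@B0, b@B1, c@B2, f@B2}
  B3: | IN={a@B0, b@B1, c@B2, f@B2} | OUT={a@B0, b@B1, c@B3, f@B2}
  B4: | IN={a@B0, b@B1, c@B3, f@B2} | OUT={a@B0, b@B4, c@B3, f@B2}
  B5: | IN={a@B0, b@B4, b@B6, c@B3, f@B2, f@B6} | OUT={a@B0, b@B4, b@B6, c@B3, f@B5}
  B6: | IN={a@B0, b@B4, b@B6, c@B3, f@B5} | OUT={a@B0, b@B6, c@B3, f@B6}
  B7: | IN={a@B0, b@B6, c@B3, f@B6} | OUT={a@B0, b@B7, c@B3, f@B6}
  B8: | IN={a@B0, b@B7, c@B3, f@B6} | OUT={a@B0, b@B7, c@B8, e@B8, f@B6}

B0 is the boundary node: IN[B0] = {}
Applying B0's transfer function to that IN value gives OUT[B0] (row B0 above).

Answer: {a@B0}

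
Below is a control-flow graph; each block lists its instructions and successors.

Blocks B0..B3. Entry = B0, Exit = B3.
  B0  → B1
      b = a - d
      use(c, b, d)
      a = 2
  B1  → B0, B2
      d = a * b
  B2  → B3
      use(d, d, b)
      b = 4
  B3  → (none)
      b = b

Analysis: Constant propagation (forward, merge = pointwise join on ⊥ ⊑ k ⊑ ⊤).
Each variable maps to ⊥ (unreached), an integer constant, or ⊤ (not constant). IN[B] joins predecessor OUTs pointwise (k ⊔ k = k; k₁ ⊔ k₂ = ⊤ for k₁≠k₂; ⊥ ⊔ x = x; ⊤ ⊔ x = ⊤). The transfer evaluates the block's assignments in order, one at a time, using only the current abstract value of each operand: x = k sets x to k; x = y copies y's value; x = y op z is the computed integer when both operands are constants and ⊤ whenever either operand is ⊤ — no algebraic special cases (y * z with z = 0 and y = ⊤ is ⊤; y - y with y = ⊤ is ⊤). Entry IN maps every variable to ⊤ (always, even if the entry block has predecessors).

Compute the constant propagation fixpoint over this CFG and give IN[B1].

Fixpoint table:
  B0:   IN=(all ⊤)   OUT={a:2; rest ⊤}
  B1:   IN={a:2; rest ⊤}   OUT={a:2; rest ⊤}
  B2:   IN={a:2; rest ⊤}   OUT={a:2, b:4; rest ⊤}
  B3:   IN={a:2, b:4; rest ⊤}   OUT={a:2, b:4; rest ⊤}

Merge at B1: IN[B1] = OUT[B0] = {a: 2, b: ⊤, c: ⊤, d: ⊤, e: ⊤, f: ⊤}

Answer: {a: 2, b: ⊤, c: ⊤, d: ⊤, e: ⊤, f: ⊤}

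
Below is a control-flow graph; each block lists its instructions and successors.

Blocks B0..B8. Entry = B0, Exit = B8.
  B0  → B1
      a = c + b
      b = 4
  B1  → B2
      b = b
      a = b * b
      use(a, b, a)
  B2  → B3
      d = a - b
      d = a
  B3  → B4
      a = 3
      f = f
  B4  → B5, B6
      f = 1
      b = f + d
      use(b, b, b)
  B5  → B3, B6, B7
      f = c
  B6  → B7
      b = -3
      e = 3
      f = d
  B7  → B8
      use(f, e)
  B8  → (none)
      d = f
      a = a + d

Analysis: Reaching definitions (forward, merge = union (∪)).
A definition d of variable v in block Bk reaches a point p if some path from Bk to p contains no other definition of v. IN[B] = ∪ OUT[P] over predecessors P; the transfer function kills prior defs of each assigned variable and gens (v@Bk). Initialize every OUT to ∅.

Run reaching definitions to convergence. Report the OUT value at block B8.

Answer: {a@B8, b@B4, b@B6, d@B8, e@B6, f@B5, f@B6}

Working:
Converged values:
  B0:  IN={}  OUT={a@B0, b@B0}
  B1:  IN={a@B0, b@B0}  OUT={a@B1, b@B1}
  B2:  IN={a@B1, b@B1}  OUT={a@B1, b@B1, d@B2}
  B3:  IN={a@B1, a@B3, b@B1, b@B4, d@B2, f@B5}  OUT={a@B3, b@B1, b@B4, d@B2, f@B3}
  B4:  IN={a@B3, b@B1, b@B4, d@B2, f@B3}  OUT={a@B3, b@B4, d@B2, f@B4}
  B5:  IN={a@B3, b@B4, d@B2, f@B4}  OUT={a@B3, b@B4, d@B2, f@B5}
  B6:  IN={a@B3, b@B4, d@B2, f@B4, f@B5}  OUT={a@B3, b@B6, d@B2, e@B6, f@B6}
  B7:  IN={a@B3, b@B4, b@B6, d@B2, e@B6, f@B5, f@B6}  OUT={a@B3, b@B4, b@B6, d@B2, e@B6, f@B5, f@B6}
  B8:  IN={a@B3, b@B4, b@B6, d@B2, e@B6, f@B5, f@B6}  OUT={a@B8, b@B4, b@B6, d@B8, e@B6, f@B5, f@B6}

Merge at B8: IN[B8] = OUT[B7] = {a@B3, b@B4, b@B6, d@B2, e@B6, f@B5, f@B6}
Applying B8's transfer function to that IN value gives OUT[B8] (row B8 above).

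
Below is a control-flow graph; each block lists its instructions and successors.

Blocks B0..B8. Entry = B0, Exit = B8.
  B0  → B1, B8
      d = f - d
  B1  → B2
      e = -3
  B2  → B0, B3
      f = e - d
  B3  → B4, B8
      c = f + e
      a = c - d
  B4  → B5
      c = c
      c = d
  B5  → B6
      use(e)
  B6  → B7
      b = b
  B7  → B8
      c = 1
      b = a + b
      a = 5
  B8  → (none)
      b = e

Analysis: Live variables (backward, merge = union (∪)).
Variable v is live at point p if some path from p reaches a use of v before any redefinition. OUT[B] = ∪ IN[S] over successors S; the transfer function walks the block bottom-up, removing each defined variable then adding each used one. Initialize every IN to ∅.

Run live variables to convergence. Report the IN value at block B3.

Answer: {b, d, e, f}

Trace:
Fixpoint table:
  B0: | IN={b, d, e, f} | OUT={b, d, e}
  B1: | IN={b, d} | OUT={b, d, e}
  B2: | IN={b, d, e} | OUT={b, d, e, f}
  B3: | IN={b, d, e, f} | OUT={a, b, c, d, e}
  B4: | IN={a, b, c, d, e} | OUT={a, b, e}
  B5: | IN={a, b, e} | OUT={a, b, e}
  B6: | IN={a, b, e} | OUT={a, b, e}
  B7: | IN={a, b, e} | OUT={e}
  B8: | IN={e} | OUT={}

Merge at B3: OUT[B3] = IN[B4] ⊔ IN[B8] = {a, b, c, d, e}
Applying B3's transfer function to that OUT value gives IN[B3] (row B3 above).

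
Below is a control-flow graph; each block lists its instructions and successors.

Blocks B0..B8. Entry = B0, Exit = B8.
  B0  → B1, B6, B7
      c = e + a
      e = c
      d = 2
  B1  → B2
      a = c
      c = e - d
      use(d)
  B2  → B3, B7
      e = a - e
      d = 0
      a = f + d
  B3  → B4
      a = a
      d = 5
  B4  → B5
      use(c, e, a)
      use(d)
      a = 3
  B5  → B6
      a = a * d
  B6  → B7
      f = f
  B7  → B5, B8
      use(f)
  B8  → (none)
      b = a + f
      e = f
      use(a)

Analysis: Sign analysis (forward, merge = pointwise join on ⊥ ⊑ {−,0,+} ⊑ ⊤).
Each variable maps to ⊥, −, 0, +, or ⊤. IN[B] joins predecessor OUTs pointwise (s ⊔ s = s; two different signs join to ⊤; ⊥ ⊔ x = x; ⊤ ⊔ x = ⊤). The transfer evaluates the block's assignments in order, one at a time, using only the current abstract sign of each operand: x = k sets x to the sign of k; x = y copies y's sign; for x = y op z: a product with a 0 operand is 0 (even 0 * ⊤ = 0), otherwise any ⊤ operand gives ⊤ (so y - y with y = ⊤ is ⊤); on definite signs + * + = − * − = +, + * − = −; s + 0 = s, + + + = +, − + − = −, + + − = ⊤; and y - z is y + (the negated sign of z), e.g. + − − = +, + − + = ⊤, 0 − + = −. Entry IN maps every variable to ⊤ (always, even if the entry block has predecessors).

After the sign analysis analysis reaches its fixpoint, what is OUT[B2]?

Fixpoint table:
  B0: | IN=(all ⊤) | OUT={d:+; rest ⊤}
  B1: | IN={d:+; rest ⊤} | OUT={d:+; rest ⊤}
  B2: | IN={d:+; rest ⊤} | OUT={d:0; rest ⊤}
  B3: | IN={d:0; rest ⊤} | OUT={d:+; rest ⊤}
  B4: | IN={d:+; rest ⊤} | OUT={a:+, d:+; rest ⊤}
  B5: | IN=(all ⊤) | OUT=(all ⊤)
  B6: | IN=(all ⊤) | OUT=(all ⊤)
  B7: | IN=(all ⊤) | OUT=(all ⊤)
  B8: | IN=(all ⊤) | OUT=(all ⊤)

Merge at B2: IN[B2] = OUT[B1] = {a: ⊤, b: ⊤, c: ⊤, d: +, e: ⊤, f: ⊤}
Applying B2's transfer function to that IN value gives OUT[B2] (row B2 above).

Answer: {a: ⊤, b: ⊤, c: ⊤, d: 0, e: ⊤, f: ⊤}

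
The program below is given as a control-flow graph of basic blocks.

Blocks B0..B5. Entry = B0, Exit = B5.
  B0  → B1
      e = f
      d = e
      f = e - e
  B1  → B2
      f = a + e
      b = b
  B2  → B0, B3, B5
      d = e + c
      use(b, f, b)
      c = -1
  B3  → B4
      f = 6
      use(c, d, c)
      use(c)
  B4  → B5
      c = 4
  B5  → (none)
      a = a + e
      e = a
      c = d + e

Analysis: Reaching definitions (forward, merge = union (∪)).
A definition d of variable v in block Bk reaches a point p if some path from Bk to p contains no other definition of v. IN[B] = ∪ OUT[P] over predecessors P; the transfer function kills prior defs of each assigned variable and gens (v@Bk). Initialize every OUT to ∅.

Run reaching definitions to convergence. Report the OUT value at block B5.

Answer: {a@B5, b@B1, c@B5, d@B2, e@B5, f@B1, f@B3}

Working:
Per-block solution:
  B0:   IN={b@B1, c@B2, d@B2, e@B0, f@B1}   OUT={b@B1, c@B2, d@B0, e@B0, f@B0}
  B1:   IN={b@B1, c@B2, d@B0, e@B0, f@B0}   OUT={b@B1, c@B2, d@B0, e@B0, f@B1}
  B2:   IN={b@B1, c@B2, d@B0, e@B0, f@B1}   OUT={b@B1, c@B2, d@B2, e@B0, f@B1}
  B3:   IN={b@B1, c@B2, d@B2, e@B0, f@B1}   OUT={b@B1, c@B2, d@B2, e@B0, f@B3}
  B4:   IN={b@B1, c@B2, d@B2, e@B0, f@B3}   OUT={b@B1, c@B4, d@B2, e@B0, f@B3}
  B5:   IN={b@B1, c@B2, c@B4, d@B2, e@B0, f@B1, f@B3}   OUT={a@B5, b@B1, c@B5, d@B2, e@B5, f@B1, f@B3}

Merge at B5: IN[B5] = OUT[B2] ⊔ OUT[B4] = {b@B1, c@B2, c@B4, d@B2, e@B0, f@B1, f@B3}
Applying B5's transfer function to that IN value gives OUT[B5] (row B5 above).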